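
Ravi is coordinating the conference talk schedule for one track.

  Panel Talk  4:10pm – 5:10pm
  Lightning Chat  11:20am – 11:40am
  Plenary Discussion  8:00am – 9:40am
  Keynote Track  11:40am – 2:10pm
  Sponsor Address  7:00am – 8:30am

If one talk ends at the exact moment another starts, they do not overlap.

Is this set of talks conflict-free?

Check each pair: they overlap iff neither finishes before the other starts.
Sorted by start: Sponsor Address, Plenary Discussion, Lightning Chat, Keynote Track, Panel Talk.
Plenary Discussion starts before Sponsor Address ends → Sponsor Address and Plenary Discussion overlap.
That's a conflict, so the schedule is not conflict-free.

No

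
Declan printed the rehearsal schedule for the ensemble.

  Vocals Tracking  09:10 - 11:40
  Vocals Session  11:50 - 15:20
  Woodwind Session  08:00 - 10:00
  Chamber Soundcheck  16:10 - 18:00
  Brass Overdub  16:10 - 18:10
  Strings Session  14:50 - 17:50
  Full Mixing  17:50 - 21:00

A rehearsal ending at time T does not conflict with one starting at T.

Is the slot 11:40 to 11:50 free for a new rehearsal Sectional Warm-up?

Yes — the slot is free

Woodwind Session: ends 10:00 at or before Sectional Warm-up starts 11:40 → clear.
Vocals Tracking: ends 11:40 at or before Sectional Warm-up starts 11:40 → clear.
Vocals Session: starts 11:50 at or after Sectional Warm-up ends 11:50 → clear.
Strings Session: starts 14:50 at or after Sectional Warm-up ends 11:50 → clear.
Chamber Soundcheck: starts 16:10 at or after Sectional Warm-up ends 11:50 → clear.
Brass Overdub: starts 16:10 at or after Sectional Warm-up ends 11:50 → clear.
Full Mixing: starts 17:50 at or after Sectional Warm-up ends 11:50 → clear.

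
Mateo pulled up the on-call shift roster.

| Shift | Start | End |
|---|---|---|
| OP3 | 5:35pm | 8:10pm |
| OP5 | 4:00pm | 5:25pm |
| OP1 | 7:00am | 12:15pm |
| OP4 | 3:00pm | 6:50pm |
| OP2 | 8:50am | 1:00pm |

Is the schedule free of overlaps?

No

Sorted by start: OP1, OP2, OP4, OP5, OP3.
OP2 starts before OP1 ends → OP1 and OP2 overlap.
That's a conflict, so the schedule is not conflict-free.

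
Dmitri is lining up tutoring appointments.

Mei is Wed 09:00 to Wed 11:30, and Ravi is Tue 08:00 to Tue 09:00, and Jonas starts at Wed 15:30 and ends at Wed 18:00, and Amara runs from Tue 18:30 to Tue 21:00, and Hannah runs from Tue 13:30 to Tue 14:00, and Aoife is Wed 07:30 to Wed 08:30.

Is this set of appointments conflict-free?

Yes

Sorted by start: Ravi, Hannah, Amara, Aoife, Mei, Jonas.
Hannah starts after Ravi ends, so nothing later overlaps Ravi either.
Amara starts after Hannah ends, so nothing later overlaps Hannah either.
Aoife starts after Amara ends, so nothing later overlaps Amara either.
Mei starts after Aoife ends, so nothing later overlaps Aoife either.
Jonas starts after Mei ends.
Every pair is clear; the schedule has no overlaps.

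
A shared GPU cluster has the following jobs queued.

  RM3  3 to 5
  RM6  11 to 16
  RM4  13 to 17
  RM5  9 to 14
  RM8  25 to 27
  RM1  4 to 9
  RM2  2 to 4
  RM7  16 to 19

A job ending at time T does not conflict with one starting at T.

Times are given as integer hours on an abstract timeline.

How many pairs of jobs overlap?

6

Sorted by start: RM2, RM3, RM1, RM5, RM6, RM4, RM7, RM8.
RM3 starts before RM2 ends → RM2 and RM3 overlap.
RM1 starts exactly when RM2 ends (back-to-back, no overlap) — done with RM2.
RM1 starts before RM3 ends → RM3 and RM1 overlap.
RM5 starts after RM3 ends — done with RM3.
RM5 starts exactly when RM1 ends (back-to-back, no overlap) — done with RM1.
RM6 starts before RM5 ends → RM5 and RM6 overlap.
RM4 starts before RM5 ends → RM5 and RM4 overlap.
RM7 starts after RM5 ends — done with RM5.
RM4 starts before RM6 ends → RM6 and RM4 overlap.
RM7 starts exactly when RM6 ends (back-to-back, no overlap) — done with RM6.
RM7 starts before RM4 ends → RM4 and RM7 overlap.
RM8 starts after RM4 ends.
RM8 starts after RM7 ends.
Overlapping pairs: RM1 & RM3, RM2 & RM3, RM4 & RM5, RM4 & RM6, RM4 & RM7, RM5 & RM6 — 6 in total.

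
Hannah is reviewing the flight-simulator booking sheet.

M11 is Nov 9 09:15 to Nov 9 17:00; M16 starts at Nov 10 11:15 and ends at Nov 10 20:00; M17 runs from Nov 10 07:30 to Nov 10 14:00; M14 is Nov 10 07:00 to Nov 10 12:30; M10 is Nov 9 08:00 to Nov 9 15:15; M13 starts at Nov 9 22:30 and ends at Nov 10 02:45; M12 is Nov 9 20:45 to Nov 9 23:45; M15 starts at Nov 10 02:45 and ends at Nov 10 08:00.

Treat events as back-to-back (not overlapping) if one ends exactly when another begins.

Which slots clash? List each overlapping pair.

Sorted by start: M10, M11, M12, M13, M15, M14, M17, M16.
M11 starts before M10 ends → M10 and M11 overlap.
M12 starts after M10 ends; M10 is clear from here.
M12 starts after M11 ends; M11 is clear from here.
M13 starts before M12 ends → M12 and M13 overlap.
M15 starts after M12 ends; M12 is clear from here.
M15 starts exactly when M13 ends (back-to-back, no overlap); M13 is clear from here.
M14 starts before M15 ends → M15 and M14 overlap.
M17 starts before M15 ends → M15 and M17 overlap.
M16 starts after M15 ends.
M17 starts before M14 ends → M14 and M17 overlap.
M16 starts before M14 ends → M14 and M16 overlap.
M16 starts before M17 ends → M17 and M16 overlap.

M10 & M11, M12 & M13, M14 & M15, M14 & M16, M14 & M17, M15 & M17, M16 & M17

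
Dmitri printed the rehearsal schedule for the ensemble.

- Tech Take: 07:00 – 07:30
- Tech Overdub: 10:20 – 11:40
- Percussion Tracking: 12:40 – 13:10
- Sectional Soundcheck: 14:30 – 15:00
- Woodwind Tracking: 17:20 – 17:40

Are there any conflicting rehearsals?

No

Check each pair: they overlap iff neither finishes before the other starts.
Sorted by start: Tech Take, Tech Overdub, Percussion Tracking, Sectional Soundcheck, Woodwind Tracking.
Tech Overdub starts after Tech Take ends, so Tech Take has no further overlaps.
Percussion Tracking starts after Tech Overdub ends, so Tech Overdub has no further overlaps.
Sectional Soundcheck starts after Percussion Tracking ends, so Percussion Tracking has no further overlaps.
Woodwind Tracking starts after Sectional Soundcheck ends.
Every pair is clear; the schedule has no overlaps.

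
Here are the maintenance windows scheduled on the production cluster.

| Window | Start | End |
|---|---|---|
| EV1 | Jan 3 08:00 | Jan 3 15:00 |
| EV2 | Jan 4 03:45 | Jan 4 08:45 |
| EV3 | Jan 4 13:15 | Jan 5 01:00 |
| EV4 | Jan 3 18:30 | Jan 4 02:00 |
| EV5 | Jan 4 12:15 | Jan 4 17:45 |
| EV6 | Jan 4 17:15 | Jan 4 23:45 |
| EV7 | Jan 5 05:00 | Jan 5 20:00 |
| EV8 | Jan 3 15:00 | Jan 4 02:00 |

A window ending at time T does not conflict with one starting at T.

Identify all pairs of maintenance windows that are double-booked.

Check each pair: they overlap iff neither finishes before the other starts.
Sorted by start: EV1, EV8, EV4, EV2, EV5, EV3, EV6, EV7.
EV8 starts exactly when EV1 ends (back-to-back, no overlap), so nothing later overlaps EV1 either.
EV4 starts before EV8 ends → EV8 and EV4 overlap.
EV2 starts after EV8 ends, so nothing later overlaps EV8 either.
EV2 starts after EV4 ends, so nothing later overlaps EV4 either.
EV5 starts after EV2 ends, so nothing later overlaps EV2 either.
EV3 starts before EV5 ends → EV5 and EV3 overlap.
EV6 starts before EV5 ends → EV5 and EV6 overlap.
EV7 starts after EV5 ends.
EV6 starts before EV3 ends → EV3 and EV6 overlap.
EV7 starts after EV3 ends.
EV7 starts after EV6 ends.

EV3 & EV5, EV3 & EV6, EV4 & EV8, EV5 & EV6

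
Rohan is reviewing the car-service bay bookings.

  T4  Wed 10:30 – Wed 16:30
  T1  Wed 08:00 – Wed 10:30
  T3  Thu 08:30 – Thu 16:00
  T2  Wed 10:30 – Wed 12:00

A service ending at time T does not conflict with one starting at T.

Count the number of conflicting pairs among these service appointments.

Two intervals overlap when each starts before the other ends.
Sorted by start: T1, T2, T4, T3.
T2 starts exactly when T1 ends (back-to-back, no overlap); T1 is clear from here.
T4 starts before T2 ends → T2 and T4 overlap.
T3 starts after T2 ends.
T3 starts after T4 ends.
Overlapping pairs: T2 & T4 — 1 in total.

1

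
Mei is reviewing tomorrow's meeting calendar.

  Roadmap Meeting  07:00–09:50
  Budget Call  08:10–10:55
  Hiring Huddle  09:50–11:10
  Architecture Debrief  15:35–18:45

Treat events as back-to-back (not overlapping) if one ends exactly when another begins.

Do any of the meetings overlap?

Sorted by start: Roadmap Meeting, Budget Call, Hiring Huddle, Architecture Debrief.
Budget Call starts before Roadmap Meeting ends → Roadmap Meeting and Budget Call overlap.
That's a conflict, so the schedule is not conflict-free.

Yes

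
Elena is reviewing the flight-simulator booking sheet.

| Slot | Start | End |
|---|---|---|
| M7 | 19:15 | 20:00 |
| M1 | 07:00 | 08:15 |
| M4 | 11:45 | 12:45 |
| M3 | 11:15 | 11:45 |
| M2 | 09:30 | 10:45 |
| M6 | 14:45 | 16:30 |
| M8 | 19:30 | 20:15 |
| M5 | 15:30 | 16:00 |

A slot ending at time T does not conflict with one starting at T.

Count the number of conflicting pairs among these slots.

2

Check each pair: they overlap iff neither finishes before the other starts.
Sorted by start: M1, M2, M3, M4, M6, M5, M7, M8.
M2 starts after M1 ends — done with M1.
M3 starts after M2 ends — done with M2.
M4 starts exactly when M3 ends (back-to-back, no overlap) — done with M3.
M6 starts after M4 ends — done with M4.
M5 starts before M6 ends → M6 and M5 overlap.
M7 starts after M6 ends — done with M6.
M7 starts after M5 ends — done with M5.
M8 starts before M7 ends → M7 and M8 overlap.
Overlapping pairs: M5 & M6, M7 & M8 — 2 in total.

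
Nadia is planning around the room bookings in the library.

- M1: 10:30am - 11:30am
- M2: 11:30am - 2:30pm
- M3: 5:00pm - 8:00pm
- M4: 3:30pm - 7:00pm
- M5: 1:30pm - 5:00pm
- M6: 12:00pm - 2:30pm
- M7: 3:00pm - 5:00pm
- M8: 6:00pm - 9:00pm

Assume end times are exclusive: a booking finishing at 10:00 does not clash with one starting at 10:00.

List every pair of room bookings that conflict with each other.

Check each pair: they overlap iff neither finishes before the other starts.
Sorted by start: M1, M2, M6, M5, M7, M4, M3, M8.
M2 starts exactly when M1 ends (back-to-back, no overlap), so M1 has no further overlaps.
M6 starts before M2 ends → M2 and M6 overlap.
M5 starts before M2 ends → M2 and M5 overlap.
M7 starts after M2 ends, so M2 has no further overlaps.
M5 starts before M6 ends → M6 and M5 overlap.
M7 starts after M6 ends, so M6 has no further overlaps.
M7 starts before M5 ends → M5 and M7 overlap.
M4 starts before M5 ends → M5 and M4 overlap.
M3 starts exactly when M5 ends (back-to-back, no overlap), so M5 has no further overlaps.
M4 starts before M7 ends → M7 and M4 overlap.
M3 starts exactly when M7 ends (back-to-back, no overlap), so M7 has no further overlaps.
M3 starts before M4 ends → M4 and M3 overlap.
M8 starts before M4 ends → M4 and M8 overlap.
M8 starts before M3 ends → M3 and M8 overlap.

M2 & M5, M2 & M6, M3 & M4, M3 & M8, M4 & M5, M4 & M7, M4 & M8, M5 & M6, M5 & M7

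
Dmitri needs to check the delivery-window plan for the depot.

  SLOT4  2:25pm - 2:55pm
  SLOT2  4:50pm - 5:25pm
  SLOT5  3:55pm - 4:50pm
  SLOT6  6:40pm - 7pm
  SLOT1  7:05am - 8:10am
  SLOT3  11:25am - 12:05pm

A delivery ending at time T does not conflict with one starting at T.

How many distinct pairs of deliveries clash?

Two intervals overlap when each starts before the other ends.
Sorted by start: SLOT1, SLOT3, SLOT4, SLOT5, SLOT2, SLOT6.
SLOT3 starts after SLOT1 ends, so SLOT1 has no further overlaps.
SLOT4 starts after SLOT3 ends, so SLOT3 has no further overlaps.
SLOT5 starts after SLOT4 ends, so SLOT4 has no further overlaps.
SLOT2 starts exactly when SLOT5 ends (back-to-back, no overlap), so SLOT5 has no further overlaps.
SLOT6 starts after SLOT2 ends.
No pair overlaps.

0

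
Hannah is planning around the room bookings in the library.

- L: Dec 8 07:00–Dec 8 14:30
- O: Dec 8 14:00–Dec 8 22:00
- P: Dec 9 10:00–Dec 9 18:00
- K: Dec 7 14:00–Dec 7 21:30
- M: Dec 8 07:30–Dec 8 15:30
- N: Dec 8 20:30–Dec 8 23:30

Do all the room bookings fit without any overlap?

No

Sorted by start: K, L, M, O, N, P.
L starts after K ends, so nothing later overlaps K either.
M starts before L ends → L and M overlap.
That's a conflict, so the schedule is not conflict-free.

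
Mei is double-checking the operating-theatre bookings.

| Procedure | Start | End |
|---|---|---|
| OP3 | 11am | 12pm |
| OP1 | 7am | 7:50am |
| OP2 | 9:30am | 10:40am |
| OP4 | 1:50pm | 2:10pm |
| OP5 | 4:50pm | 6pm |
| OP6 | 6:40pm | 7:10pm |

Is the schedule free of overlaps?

Yes

Check each pair: they overlap iff neither finishes before the other starts.
Sorted by start: OP1, OP2, OP3, OP4, OP5, OP6.
OP2 starts after OP1 ends, so nothing later overlaps OP1 either.
OP3 starts after OP2 ends, so nothing later overlaps OP2 either.
OP4 starts after OP3 ends, so nothing later overlaps OP3 either.
OP5 starts after OP4 ends, so nothing later overlaps OP4 either.
OP6 starts after OP5 ends.
Every pair is clear; the schedule has no overlaps.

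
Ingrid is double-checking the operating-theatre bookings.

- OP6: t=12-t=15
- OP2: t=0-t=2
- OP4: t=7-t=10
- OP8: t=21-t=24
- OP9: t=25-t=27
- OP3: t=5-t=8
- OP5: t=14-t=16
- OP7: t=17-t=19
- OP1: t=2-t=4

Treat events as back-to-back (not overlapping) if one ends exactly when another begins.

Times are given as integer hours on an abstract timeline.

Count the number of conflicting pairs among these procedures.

2

Check each pair: they overlap iff neither finishes before the other starts.
Sorted by start: OP2, OP1, OP3, OP4, OP6, OP5, OP7, OP8, OP9.
OP1 starts exactly when OP2 ends (back-to-back, no overlap); OP2 is clear from here.
OP3 starts after OP1 ends; OP1 is clear from here.
OP4 starts before OP3 ends → OP3 and OP4 overlap.
OP6 starts after OP3 ends; OP3 is clear from here.
OP6 starts after OP4 ends; OP4 is clear from here.
OP5 starts before OP6 ends → OP6 and OP5 overlap.
OP7 starts after OP6 ends; OP6 is clear from here.
OP7 starts after OP5 ends; OP5 is clear from here.
OP8 starts after OP7 ends; OP7 is clear from here.
OP9 starts after OP8 ends.
Overlapping pairs: OP3 & OP4, OP5 & OP6 — 2 in total.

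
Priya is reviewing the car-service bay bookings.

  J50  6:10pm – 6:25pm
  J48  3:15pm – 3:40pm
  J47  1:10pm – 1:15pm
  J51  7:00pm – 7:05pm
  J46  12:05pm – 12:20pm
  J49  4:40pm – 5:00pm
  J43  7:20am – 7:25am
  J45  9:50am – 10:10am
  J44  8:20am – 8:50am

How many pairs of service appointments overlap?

0

Check each pair: they overlap iff neither finishes before the other starts.
Sorted by start: J43, J44, J45, J46, J47, J48, J49, J50, J51.
J44 starts after J43 ends, so nothing later overlaps J43 either.
J45 starts after J44 ends, so nothing later overlaps J44 either.
J46 starts after J45 ends, so nothing later overlaps J45 either.
J47 starts after J46 ends, so nothing later overlaps J46 either.
J48 starts after J47 ends, so nothing later overlaps J47 either.
J49 starts after J48 ends, so nothing later overlaps J48 either.
J50 starts after J49 ends, so nothing later overlaps J49 either.
J51 starts after J50 ends.
No pair overlaps.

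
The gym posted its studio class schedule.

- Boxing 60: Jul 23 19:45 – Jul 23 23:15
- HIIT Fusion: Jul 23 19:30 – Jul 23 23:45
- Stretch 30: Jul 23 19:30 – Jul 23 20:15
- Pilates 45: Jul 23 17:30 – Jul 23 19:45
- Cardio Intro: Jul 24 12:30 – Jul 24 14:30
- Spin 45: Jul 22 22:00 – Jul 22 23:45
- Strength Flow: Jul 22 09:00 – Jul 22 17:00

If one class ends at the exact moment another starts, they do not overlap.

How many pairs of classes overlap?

5

Sorted by start: Strength Flow, Spin 45, Pilates 45, Stretch 30, HIIT Fusion, Boxing 60, Cardio Intro.
Spin 45 starts after Strength Flow ends, so nothing later overlaps Strength Flow either.
Pilates 45 starts after Spin 45 ends, so nothing later overlaps Spin 45 either.
Stretch 30 starts before Pilates 45 ends → Pilates 45 and Stretch 30 overlap.
HIIT Fusion starts before Pilates 45 ends → Pilates 45 and HIIT Fusion overlap.
Boxing 60 starts exactly when Pilates 45 ends (back-to-back, no overlap), so nothing later overlaps Pilates 45 either.
HIIT Fusion starts before Stretch 30 ends → Stretch 30 and HIIT Fusion overlap.
Boxing 60 starts before Stretch 30 ends → Stretch 30 and Boxing 60 overlap.
Cardio Intro starts after Stretch 30 ends.
Boxing 60 starts before HIIT Fusion ends → HIIT Fusion and Boxing 60 overlap.
Cardio Intro starts after HIIT Fusion ends.
Cardio Intro starts after Boxing 60 ends.
Overlapping pairs: Boxing 60 & HIIT Fusion, Boxing 60 & Stretch 30, HIIT Fusion & Pilates 45, HIIT Fusion & Stretch 30, Pilates 45 & Stretch 30 — 5 in total.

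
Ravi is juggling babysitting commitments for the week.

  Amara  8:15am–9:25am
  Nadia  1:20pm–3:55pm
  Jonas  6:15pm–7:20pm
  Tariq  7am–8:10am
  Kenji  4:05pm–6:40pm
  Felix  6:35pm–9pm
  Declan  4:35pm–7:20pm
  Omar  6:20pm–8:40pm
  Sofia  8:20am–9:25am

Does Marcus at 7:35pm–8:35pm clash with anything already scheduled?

Tariq: ends 8:10am at or before Marcus starts 7:35pm → clear.
Amara: ends 9:25am at or before Marcus starts 7:35pm → clear.
Sofia: ends 9:25am at or before Marcus starts 7:35pm → clear.
Nadia: ends 3:55pm at or before Marcus starts 7:35pm → clear.
Kenji: ends 6:40pm at or before Marcus starts 7:35pm → clear.
Declan: ends 7:20pm at or before Marcus starts 7:35pm → clear.
Jonas: ends 7:20pm at or before Marcus starts 7:35pm → clear.
Omar: starts 6:20pm before Marcus ends 8:35pm, and ends 8:40pm after Marcus starts 7:35pm → overlap.
Felix: starts 6:35pm before Marcus ends 8:35pm, and ends 9pm after Marcus starts 7:35pm → overlap.
Marcus overlaps Omar, Felix.

Yes — it overlaps Felix, Omar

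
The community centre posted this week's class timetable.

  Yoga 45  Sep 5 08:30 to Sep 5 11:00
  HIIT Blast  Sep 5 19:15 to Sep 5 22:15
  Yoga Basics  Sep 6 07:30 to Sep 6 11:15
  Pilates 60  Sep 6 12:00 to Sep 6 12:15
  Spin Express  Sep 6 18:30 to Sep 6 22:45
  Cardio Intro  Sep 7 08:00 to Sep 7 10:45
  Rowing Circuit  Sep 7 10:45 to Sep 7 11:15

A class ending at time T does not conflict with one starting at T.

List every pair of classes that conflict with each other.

none

Two intervals overlap when each starts before the other ends.
Sorted by start: Yoga 45, HIIT Blast, Yoga Basics, Pilates 60, Spin Express, Cardio Intro, Rowing Circuit.
HIIT Blast starts after Yoga 45 ends, so Yoga 45 has no further overlaps.
Yoga Basics starts after HIIT Blast ends, so HIIT Blast has no further overlaps.
Pilates 60 starts after Yoga Basics ends, so Yoga Basics has no further overlaps.
Spin Express starts after Pilates 60 ends, so Pilates 60 has no further overlaps.
Cardio Intro starts after Spin Express ends, so Spin Express has no further overlaps.
Rowing Circuit starts exactly when Cardio Intro ends (back-to-back, no overlap).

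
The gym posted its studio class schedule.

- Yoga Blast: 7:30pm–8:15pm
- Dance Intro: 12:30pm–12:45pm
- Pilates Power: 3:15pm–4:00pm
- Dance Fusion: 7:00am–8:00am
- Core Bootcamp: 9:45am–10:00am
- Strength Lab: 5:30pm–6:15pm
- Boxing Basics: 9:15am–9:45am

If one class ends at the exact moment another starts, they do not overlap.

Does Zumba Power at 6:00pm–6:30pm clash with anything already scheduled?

Yes — it overlaps Strength Lab

Dance Fusion: ends 8:00am at or before Zumba Power starts 6:00pm → clear.
Boxing Basics: ends 9:45am at or before Zumba Power starts 6:00pm → clear.
Core Bootcamp: ends 10:00am at or before Zumba Power starts 6:00pm → clear.
Dance Intro: ends 12:45pm at or before Zumba Power starts 6:00pm → clear.
Pilates Power: ends 4:00pm at or before Zumba Power starts 6:00pm → clear.
Strength Lab: starts 5:30pm before Zumba Power ends 6:30pm, and ends 6:15pm after Zumba Power starts 6:00pm → overlap.
Yoga Blast: starts 7:30pm at or after Zumba Power ends 6:30pm → clear.
Zumba Power overlaps Strength Lab.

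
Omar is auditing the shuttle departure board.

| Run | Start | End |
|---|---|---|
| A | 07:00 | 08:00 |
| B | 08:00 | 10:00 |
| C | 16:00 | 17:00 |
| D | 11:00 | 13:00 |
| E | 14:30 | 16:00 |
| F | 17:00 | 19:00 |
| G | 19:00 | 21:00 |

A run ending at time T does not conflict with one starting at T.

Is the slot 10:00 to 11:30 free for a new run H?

No — it overlaps D

A: ends 08:00 at or before H starts 10:00 → clear.
B: ends 10:00 at or before H starts 10:00 → clear.
D: starts 11:00 before H ends 11:30, and ends 13:00 after H starts 10:00 → overlap.
E: starts 14:30 at or after H ends 11:30 → clear.
C: starts 16:00 at or after H ends 11:30 → clear.
F: starts 17:00 at or after H ends 11:30 → clear.
G: starts 19:00 at or after H ends 11:30 → clear.
H overlaps D.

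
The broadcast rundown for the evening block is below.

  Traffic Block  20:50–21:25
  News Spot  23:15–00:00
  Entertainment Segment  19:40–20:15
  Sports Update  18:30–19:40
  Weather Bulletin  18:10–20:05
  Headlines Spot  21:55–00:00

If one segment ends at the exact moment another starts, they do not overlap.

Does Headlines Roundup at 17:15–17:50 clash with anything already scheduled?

No — it doesn't clash with anything

Weather Bulletin: starts 18:10 at or after Headlines Roundup ends 17:50 → clear.
Sports Update: starts 18:30 at or after Headlines Roundup ends 17:50 → clear.
Entertainment Segment: starts 19:40 at or after Headlines Roundup ends 17:50 → clear.
Traffic Block: starts 20:50 at or after Headlines Roundup ends 17:50 → clear.
Headlines Spot: starts 21:55 at or after Headlines Roundup ends 17:50 → clear.
News Spot: starts 23:15 at or after Headlines Roundup ends 17:50 → clear.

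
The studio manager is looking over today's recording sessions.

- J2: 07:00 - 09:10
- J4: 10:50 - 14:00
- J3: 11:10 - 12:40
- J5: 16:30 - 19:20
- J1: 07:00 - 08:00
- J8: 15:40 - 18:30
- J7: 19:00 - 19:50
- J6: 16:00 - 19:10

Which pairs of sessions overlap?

J1 & J2, J3 & J4, J5 & J6, J5 & J7, J5 & J8, J6 & J7, J6 & J8

Two intervals overlap when each starts before the other ends.
Sorted by start: J1, J2, J4, J3, J8, J6, J5, J7.
J2 starts before J1 ends → J1 and J2 overlap.
J4 starts after J1 ends — done with J1.
J4 starts after J2 ends — done with J2.
J3 starts before J4 ends → J4 and J3 overlap.
J8 starts after J4 ends — done with J4.
J8 starts after J3 ends — done with J3.
J6 starts before J8 ends → J8 and J6 overlap.
J5 starts before J8 ends → J8 and J5 overlap.
J7 starts after J8 ends.
J5 starts before J6 ends → J6 and J5 overlap.
J7 starts before J6 ends → J6 and J7 overlap.
J7 starts before J5 ends → J5 and J7 overlap.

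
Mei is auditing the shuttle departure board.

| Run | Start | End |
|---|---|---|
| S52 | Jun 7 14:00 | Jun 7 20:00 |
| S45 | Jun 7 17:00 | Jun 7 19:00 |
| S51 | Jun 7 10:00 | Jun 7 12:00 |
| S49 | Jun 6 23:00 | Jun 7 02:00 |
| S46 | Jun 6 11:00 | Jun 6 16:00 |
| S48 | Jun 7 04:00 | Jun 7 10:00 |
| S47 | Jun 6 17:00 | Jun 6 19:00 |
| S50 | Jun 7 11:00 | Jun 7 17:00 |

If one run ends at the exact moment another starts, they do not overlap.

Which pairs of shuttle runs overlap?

S45 & S52, S50 & S51, S50 & S52

Two intervals overlap when each starts before the other ends.
Sorted by start: S46, S47, S49, S48, S51, S50, S52, S45.
S47 starts after S46 ends; S46 is clear from here.
S49 starts after S47 ends; S47 is clear from here.
S48 starts after S49 ends; S49 is clear from here.
S51 starts exactly when S48 ends (back-to-back, no overlap); S48 is clear from here.
S50 starts before S51 ends → S51 and S50 overlap.
S52 starts after S51 ends; S51 is clear from here.
S52 starts before S50 ends → S50 and S52 overlap.
S45 starts exactly when S50 ends (back-to-back, no overlap).
S45 starts before S52 ends → S52 and S45 overlap.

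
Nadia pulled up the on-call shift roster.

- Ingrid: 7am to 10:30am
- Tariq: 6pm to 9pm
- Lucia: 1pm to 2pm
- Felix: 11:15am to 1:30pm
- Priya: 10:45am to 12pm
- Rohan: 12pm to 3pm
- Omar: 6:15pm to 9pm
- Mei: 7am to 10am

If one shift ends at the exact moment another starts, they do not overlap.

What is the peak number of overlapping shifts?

3

Walk through starts and ends in time order (an end at T is processed before a start at T):
7am start Ingrid → 1
7am start Mei → 2
10am end Mei → 1
10:30am end Ingrid → 0
10:45am start Priya → 1
11:15am start Felix → 2
12pm end Priya → 1
12pm start Rohan → 2
1pm start Lucia → 3
1:30pm end Felix → 2
2pm end Lucia → 1
3pm end Rohan → 0
6pm start Tariq → 1
6:15pm start Omar → 2
9pm end Omar → 1
9pm end Tariq → 0
Peak is 3, at 1pm (Felix, Lucia, Rohan).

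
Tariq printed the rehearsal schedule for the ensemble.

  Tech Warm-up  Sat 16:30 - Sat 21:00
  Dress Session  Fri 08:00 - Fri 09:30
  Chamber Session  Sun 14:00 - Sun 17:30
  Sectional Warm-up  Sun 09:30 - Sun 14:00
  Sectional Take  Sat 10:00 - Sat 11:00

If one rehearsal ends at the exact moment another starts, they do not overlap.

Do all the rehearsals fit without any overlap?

Yes

Sorted by start: Dress Session, Sectional Take, Tech Warm-up, Sectional Warm-up, Chamber Session.
Sectional Take starts after Dress Session ends, so nothing later overlaps Dress Session either.
Tech Warm-up starts after Sectional Take ends, so nothing later overlaps Sectional Take either.
Sectional Warm-up starts after Tech Warm-up ends, so nothing later overlaps Tech Warm-up either.
Chamber Session starts exactly when Sectional Warm-up ends (back-to-back, no overlap).
Every pair is clear; the schedule has no overlaps.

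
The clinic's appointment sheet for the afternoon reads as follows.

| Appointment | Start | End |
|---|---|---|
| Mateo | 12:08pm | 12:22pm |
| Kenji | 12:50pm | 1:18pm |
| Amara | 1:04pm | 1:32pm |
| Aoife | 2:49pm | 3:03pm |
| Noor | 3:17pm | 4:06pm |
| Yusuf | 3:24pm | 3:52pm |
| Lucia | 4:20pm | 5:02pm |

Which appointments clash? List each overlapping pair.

Amara & Kenji, Noor & Yusuf

Sorted by start: Mateo, Kenji, Amara, Aoife, Noor, Yusuf, Lucia.
Kenji starts after Mateo ends, so Mateo has no further overlaps.
Amara starts before Kenji ends → Kenji and Amara overlap.
Aoife starts after Kenji ends, so Kenji has no further overlaps.
Aoife starts after Amara ends, so Amara has no further overlaps.
Noor starts after Aoife ends, so Aoife has no further overlaps.
Yusuf starts before Noor ends → Noor and Yusuf overlap.
Lucia starts after Noor ends.
Lucia starts after Yusuf ends.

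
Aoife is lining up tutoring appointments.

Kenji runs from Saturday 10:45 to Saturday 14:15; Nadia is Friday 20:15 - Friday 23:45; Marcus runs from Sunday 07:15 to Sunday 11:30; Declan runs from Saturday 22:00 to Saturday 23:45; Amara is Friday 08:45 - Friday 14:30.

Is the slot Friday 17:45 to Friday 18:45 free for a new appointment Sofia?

Amara: ends Friday 14:30 at or before Sofia starts Friday 17:45 → clear.
Nadia: starts Friday 20:15 at or after Sofia ends Friday 18:45 → clear.
Kenji: starts Saturday 10:45 at or after Sofia ends Friday 18:45 → clear.
Declan: starts Saturday 22:00 at or after Sofia ends Friday 18:45 → clear.
Marcus: starts Sunday 07:15 at or after Sofia ends Friday 18:45 → clear.

Yes — the slot is free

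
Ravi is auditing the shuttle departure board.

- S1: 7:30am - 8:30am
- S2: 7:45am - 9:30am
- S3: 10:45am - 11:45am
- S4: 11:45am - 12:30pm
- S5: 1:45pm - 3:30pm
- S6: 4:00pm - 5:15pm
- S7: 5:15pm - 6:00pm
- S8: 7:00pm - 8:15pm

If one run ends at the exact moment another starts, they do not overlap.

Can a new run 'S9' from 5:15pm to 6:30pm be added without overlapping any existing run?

No — it overlaps S7

S1: ends 8:30am at or before S9 starts 5:15pm → clear.
S2: ends 9:30am at or before S9 starts 5:15pm → clear.
S3: ends 11:45am at or before S9 starts 5:15pm → clear.
S4: ends 12:30pm at or before S9 starts 5:15pm → clear.
S5: ends 3:30pm at or before S9 starts 5:15pm → clear.
S6: ends 5:15pm at or before S9 starts 5:15pm → clear.
S7: starts 5:15pm before S9 ends 6:30pm, and ends 6:00pm after S9 starts 5:15pm → overlap.
S8: starts 7:00pm at or after S9 ends 6:30pm → clear.
S9 overlaps S7.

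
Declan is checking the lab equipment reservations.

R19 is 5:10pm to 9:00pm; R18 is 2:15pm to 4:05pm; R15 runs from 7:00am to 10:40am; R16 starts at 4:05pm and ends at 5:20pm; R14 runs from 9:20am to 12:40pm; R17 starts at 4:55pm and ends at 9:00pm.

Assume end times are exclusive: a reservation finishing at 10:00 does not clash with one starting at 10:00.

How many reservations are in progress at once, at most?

Sweep the timeline, counting +1 at each start and −1 at each end (ends before starts at a tie):
7:00am start R15 → 1
9:20am start R14 → 2
10:40am end R15 → 1
12:40pm end R14 → 0
2:15pm start R18 → 1
4:05pm end R18 → 0
4:05pm start R16 → 1
4:55pm start R17 → 2
5:10pm start R19 → 3
5:20pm end R16 → 2
9:00pm end R17 → 1
9:00pm end R19 → 0
Peak is 3, at 5:10pm (R16, R17, R19).

3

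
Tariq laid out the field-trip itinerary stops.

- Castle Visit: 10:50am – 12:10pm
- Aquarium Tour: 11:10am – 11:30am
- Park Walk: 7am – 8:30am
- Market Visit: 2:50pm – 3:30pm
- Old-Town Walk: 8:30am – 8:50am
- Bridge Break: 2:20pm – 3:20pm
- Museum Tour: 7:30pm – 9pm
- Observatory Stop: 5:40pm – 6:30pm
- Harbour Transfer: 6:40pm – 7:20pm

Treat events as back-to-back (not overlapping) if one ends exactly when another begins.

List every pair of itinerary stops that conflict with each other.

Aquarium Tour & Castle Visit, Bridge Break & Market Visit

Sorted by start: Park Walk, Old-Town Walk, Castle Visit, Aquarium Tour, Bridge Break, Market Visit, Observatory Stop, Harbour Transfer, Museum Tour.
Old-Town Walk starts exactly when Park Walk ends (back-to-back, no overlap), so nothing later overlaps Park Walk either.
Castle Visit starts after Old-Town Walk ends, so nothing later overlaps Old-Town Walk either.
Aquarium Tour starts before Castle Visit ends → Castle Visit and Aquarium Tour overlap.
Bridge Break starts after Castle Visit ends, so nothing later overlaps Castle Visit either.
Bridge Break starts after Aquarium Tour ends, so nothing later overlaps Aquarium Tour either.
Market Visit starts before Bridge Break ends → Bridge Break and Market Visit overlap.
Observatory Stop starts after Bridge Break ends, so nothing later overlaps Bridge Break either.
Observatory Stop starts after Market Visit ends, so nothing later overlaps Market Visit either.
Harbour Transfer starts after Observatory Stop ends, so nothing later overlaps Observatory Stop either.
Museum Tour starts after Harbour Transfer ends.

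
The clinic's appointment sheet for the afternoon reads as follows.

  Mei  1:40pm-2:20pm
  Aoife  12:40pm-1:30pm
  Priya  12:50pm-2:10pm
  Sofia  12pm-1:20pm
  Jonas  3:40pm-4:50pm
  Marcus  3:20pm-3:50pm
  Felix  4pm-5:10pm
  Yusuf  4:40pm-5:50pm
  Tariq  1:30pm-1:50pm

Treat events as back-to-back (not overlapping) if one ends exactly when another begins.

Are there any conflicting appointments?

Yes

Sorted by start: Sofia, Aoife, Priya, Tariq, Mei, Marcus, Jonas, Felix, Yusuf.
Aoife starts before Sofia ends → Sofia and Aoife overlap.
That's a conflict, so the schedule is not conflict-free.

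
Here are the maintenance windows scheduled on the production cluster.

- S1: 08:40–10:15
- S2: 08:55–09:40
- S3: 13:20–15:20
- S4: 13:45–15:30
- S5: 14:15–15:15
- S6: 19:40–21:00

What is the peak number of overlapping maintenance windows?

3

Sweep the timeline, counting +1 at each start and −1 at each end (ends before starts at a tie):
08:40 start S1 → 1
08:55 start S2 → 2
09:40 end S2 → 1
10:15 end S1 → 0
13:20 start S3 → 1
13:45 start S4 → 2
14:15 start S5 → 3
15:15 end S5 → 2
15:20 end S3 → 1
15:30 end S4 → 0
19:40 start S6 → 1
21:00 end S6 → 0
Peak is 3, at 14:15 (S3, S4, S5).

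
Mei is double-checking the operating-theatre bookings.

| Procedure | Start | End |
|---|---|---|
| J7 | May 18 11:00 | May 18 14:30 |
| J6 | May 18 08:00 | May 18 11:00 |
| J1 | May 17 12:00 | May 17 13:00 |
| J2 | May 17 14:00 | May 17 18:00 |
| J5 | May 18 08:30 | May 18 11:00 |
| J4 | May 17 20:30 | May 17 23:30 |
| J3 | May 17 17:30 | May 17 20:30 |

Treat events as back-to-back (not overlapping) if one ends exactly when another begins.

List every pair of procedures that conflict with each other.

Sorted by start: J1, J2, J3, J4, J6, J5, J7.
J2 starts after J1 ends — done with J1.
J3 starts before J2 ends → J2 and J3 overlap.
J4 starts after J2 ends — done with J2.
J4 starts exactly when J3 ends (back-to-back, no overlap) — done with J3.
J6 starts after J4 ends — done with J4.
J5 starts before J6 ends → J6 and J5 overlap.
J7 starts exactly when J6 ends (back-to-back, no overlap).
J7 starts exactly when J5 ends (back-to-back, no overlap).

J2 & J3, J5 & J6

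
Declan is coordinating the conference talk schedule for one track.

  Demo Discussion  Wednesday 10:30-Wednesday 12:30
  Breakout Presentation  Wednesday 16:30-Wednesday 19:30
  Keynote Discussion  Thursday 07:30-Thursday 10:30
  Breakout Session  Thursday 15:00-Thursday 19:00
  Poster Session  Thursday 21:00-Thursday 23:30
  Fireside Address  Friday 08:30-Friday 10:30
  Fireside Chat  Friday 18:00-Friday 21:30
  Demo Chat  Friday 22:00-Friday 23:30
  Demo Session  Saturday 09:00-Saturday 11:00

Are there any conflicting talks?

No

Sorted by start: Demo Discussion, Breakout Presentation, Keynote Discussion, Breakout Session, Poster Session, Fireside Address, Fireside Chat, Demo Chat, Demo Session.
Breakout Presentation starts after Demo Discussion ends — done with Demo Discussion.
Keynote Discussion starts after Breakout Presentation ends — done with Breakout Presentation.
Breakout Session starts after Keynote Discussion ends — done with Keynote Discussion.
Poster Session starts after Breakout Session ends — done with Breakout Session.
Fireside Address starts after Poster Session ends — done with Poster Session.
Fireside Chat starts after Fireside Address ends — done with Fireside Address.
Demo Chat starts after Fireside Chat ends — done with Fireside Chat.
Demo Session starts after Demo Chat ends.
Every pair is clear; the schedule has no overlaps.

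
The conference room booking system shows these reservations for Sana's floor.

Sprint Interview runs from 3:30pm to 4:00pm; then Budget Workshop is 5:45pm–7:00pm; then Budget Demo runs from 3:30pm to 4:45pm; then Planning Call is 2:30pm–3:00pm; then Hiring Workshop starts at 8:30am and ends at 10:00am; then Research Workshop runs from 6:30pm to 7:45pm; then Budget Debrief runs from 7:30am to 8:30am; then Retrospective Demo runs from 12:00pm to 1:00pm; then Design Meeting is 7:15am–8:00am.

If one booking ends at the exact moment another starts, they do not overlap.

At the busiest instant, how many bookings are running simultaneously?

Walk through starts and ends in time order (an end at T is processed before a start at T):
7:15am start Design Meeting → 1
7:30am start Budget Debrief → 2
8:00am end Design Meeting → 1
8:30am end Budget Debrief → 0
8:30am start Hiring Workshop → 1
10:00am end Hiring Workshop → 0
12:00pm start Retrospective Demo → 1
1:00pm end Retrospective Demo → 0
2:30pm start Planning Call → 1
3:00pm end Planning Call → 0
3:30pm start Budget Demo → 1
3:30pm start Sprint Interview → 2
4:00pm end Sprint Interview → 1
4:45pm end Budget Demo → 0
5:45pm start Budget Workshop → 1
6:30pm start Research Workshop → 2
7:00pm end Budget Workshop → 1
7:45pm end Research Workshop → 0
Peak is 2, at 7:30am (Budget Debrief, Design Meeting).

2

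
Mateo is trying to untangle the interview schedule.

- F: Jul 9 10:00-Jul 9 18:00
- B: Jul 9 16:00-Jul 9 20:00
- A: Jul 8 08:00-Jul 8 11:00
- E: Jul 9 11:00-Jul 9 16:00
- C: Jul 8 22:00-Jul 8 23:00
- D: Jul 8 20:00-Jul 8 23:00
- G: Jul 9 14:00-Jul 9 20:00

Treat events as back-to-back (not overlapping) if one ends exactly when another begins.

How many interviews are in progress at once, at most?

Sort all start/end points and keep a running count:
Jul 8 08:00 start A → 1
Jul 8 11:00 end A → 0
Jul 8 20:00 start D → 1
Jul 8 22:00 start C → 2
Jul 8 23:00 end C → 1
Jul 8 23:00 end D → 0
Jul 9 10:00 start F → 1
Jul 9 11:00 start E → 2
Jul 9 14:00 start G → 3
Jul 9 16:00 end E → 2
Jul 9 16:00 start B → 3
Jul 9 18:00 end F → 2
Jul 9 20:00 end B → 1
Jul 9 20:00 end G → 0
Peak is 3, at Jul 9 14:00 (E, F, G).

3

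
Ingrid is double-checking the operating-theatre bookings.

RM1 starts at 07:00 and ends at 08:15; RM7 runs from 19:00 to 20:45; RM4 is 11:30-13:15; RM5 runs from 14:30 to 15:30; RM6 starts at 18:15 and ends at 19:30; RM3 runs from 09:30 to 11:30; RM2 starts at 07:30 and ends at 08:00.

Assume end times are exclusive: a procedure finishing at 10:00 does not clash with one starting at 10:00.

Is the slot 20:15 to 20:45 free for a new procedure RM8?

RM1: ends 08:15 at or before RM8 starts 20:15 → clear.
RM2: ends 08:00 at or before RM8 starts 20:15 → clear.
RM3: ends 11:30 at or before RM8 starts 20:15 → clear.
RM4: ends 13:15 at or before RM8 starts 20:15 → clear.
RM5: ends 15:30 at or before RM8 starts 20:15 → clear.
RM6: ends 19:30 at or before RM8 starts 20:15 → clear.
RM7: starts 19:00 before RM8 ends 20:45, and ends 20:45 after RM8 starts 20:15 → overlap.
RM8 overlaps RM7.

No — it overlaps RM7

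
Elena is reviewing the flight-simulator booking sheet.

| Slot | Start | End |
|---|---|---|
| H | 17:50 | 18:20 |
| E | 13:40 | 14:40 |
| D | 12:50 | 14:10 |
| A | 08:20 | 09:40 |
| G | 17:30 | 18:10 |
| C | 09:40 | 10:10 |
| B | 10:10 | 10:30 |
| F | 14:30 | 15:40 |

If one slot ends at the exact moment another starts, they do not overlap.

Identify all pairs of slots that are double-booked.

Sorted by start: A, C, B, D, E, F, G, H.
C starts exactly when A ends (back-to-back, no overlap); A is clear from here.
B starts exactly when C ends (back-to-back, no overlap); C is clear from here.
D starts after B ends; B is clear from here.
E starts before D ends → D and E overlap.
F starts after D ends; D is clear from here.
F starts before E ends → E and F overlap.
G starts after E ends; E is clear from here.
G starts after F ends; F is clear from here.
H starts before G ends → G and H overlap.

D & E, E & F, G & H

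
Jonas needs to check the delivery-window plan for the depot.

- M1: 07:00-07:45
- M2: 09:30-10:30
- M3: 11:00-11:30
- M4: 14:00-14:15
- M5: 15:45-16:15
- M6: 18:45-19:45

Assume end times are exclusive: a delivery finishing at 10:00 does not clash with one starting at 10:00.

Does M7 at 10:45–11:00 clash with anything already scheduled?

M1: ends 07:45 at or before M7 starts 10:45 → clear.
M2: ends 10:30 at or before M7 starts 10:45 → clear.
M3: starts 11:00 at or after M7 ends 11:00 → clear.
M4: starts 14:00 at or after M7 ends 11:00 → clear.
M5: starts 15:45 at or after M7 ends 11:00 → clear.
M6: starts 18:45 at or after M7 ends 11:00 → clear.

No — it doesn't clash with anything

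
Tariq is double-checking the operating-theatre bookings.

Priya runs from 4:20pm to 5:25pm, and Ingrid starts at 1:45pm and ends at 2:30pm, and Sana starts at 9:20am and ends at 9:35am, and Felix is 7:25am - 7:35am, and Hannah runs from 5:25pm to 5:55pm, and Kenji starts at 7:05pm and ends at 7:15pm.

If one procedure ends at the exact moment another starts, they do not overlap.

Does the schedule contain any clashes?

No

Two intervals overlap when each starts before the other ends.
Sorted by start: Felix, Sana, Ingrid, Priya, Hannah, Kenji.
Sana starts after Felix ends — done with Felix.
Ingrid starts after Sana ends — done with Sana.
Priya starts after Ingrid ends — done with Ingrid.
Hannah starts exactly when Priya ends (back-to-back, no overlap) — done with Priya.
Kenji starts after Hannah ends.
Every pair is clear; the schedule has no overlaps.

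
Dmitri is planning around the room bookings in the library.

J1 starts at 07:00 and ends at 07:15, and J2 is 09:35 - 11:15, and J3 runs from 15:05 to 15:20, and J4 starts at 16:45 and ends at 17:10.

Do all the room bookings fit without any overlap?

Yes

Sorted by start: J1, J2, J3, J4.
J2 starts after J1 ends — done with J1.
J3 starts after J2 ends — done with J2.
J4 starts after J3 ends.
Every pair is clear; the schedule has no overlaps.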